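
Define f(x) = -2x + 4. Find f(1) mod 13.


2


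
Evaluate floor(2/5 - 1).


-1


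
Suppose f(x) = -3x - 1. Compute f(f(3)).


f(3) = -10
f(-10) = 29

29


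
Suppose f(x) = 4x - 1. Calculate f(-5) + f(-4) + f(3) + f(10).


f(-5) = -21
f(-4) = -17
f(3) = 11
f(10) = 39
Sum = 12

12


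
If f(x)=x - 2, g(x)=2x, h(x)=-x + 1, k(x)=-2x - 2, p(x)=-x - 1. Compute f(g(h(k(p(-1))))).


p(-1) = 0
k(0) = -2
h(-2) = 3
g(3) = 6
f(6) = 4

4


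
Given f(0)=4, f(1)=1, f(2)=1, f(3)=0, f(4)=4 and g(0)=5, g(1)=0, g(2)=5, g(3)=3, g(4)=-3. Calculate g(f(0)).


f(0) = 4
g(4) = -3

-3


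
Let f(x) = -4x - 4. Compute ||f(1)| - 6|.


f(1) = -8
|-8| = 8
|8 - 6| = 2

2


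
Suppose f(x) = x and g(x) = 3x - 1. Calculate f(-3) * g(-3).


f(-3) = -3
g(-3) = -10
Product = 30

30


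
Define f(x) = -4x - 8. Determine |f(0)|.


f(0) = -8
|-8| = 8

8


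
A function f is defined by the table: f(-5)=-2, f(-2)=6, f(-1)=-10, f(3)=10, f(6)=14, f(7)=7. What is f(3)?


Reading from the table at x = 3

10


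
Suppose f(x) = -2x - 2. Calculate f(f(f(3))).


f(3) = -8
f(-8) = 14
f(14) = -30

-30


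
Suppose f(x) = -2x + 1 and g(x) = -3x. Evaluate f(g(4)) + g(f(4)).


f(g(4)) = 25
g(f(4)) = 21
Sum = 46

46


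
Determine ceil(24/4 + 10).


16


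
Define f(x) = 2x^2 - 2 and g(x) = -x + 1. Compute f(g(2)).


g(2) = -1
f(-1) = 2*(-1)^2 - 2 = 0

0


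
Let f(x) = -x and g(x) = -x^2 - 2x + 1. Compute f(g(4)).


g(4) = -23
f(-23) = 23

23


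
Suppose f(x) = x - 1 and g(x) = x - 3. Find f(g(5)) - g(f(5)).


f(g(5)) = 1
g(f(5)) = 1
Difference = 0

0


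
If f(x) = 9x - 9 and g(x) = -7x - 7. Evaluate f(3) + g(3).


f(3) = 18
g(3) = -28
Sum = -10

-10


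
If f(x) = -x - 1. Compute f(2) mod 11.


f(2) = -3
-3 mod 11 = 8

8


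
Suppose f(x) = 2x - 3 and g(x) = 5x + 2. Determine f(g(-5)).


g(-5) = -23
f(-23) = -49

-49


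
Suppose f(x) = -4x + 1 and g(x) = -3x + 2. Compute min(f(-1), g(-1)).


5


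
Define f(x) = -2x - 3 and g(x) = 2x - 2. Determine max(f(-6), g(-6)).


9


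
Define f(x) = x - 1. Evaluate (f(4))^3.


f(4) = 3
(3)^3 = 27

27


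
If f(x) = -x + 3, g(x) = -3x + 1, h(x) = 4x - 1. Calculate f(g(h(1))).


11


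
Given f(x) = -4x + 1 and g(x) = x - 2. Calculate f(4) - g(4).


f(4) = -15
g(4) = 2
Difference = -17

-17


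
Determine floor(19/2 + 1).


19/2 = 9.5
9.5 + 1 = 10.5
floor(10.5) = 10

10


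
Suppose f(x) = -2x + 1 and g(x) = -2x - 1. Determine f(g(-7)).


g(-7) = 13
f(13) = -25

-25


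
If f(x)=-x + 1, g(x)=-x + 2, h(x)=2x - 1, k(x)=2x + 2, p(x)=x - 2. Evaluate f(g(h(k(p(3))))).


p(3) = 1
k(1) = 4
h(4) = 7
g(7) = -5
f(-5) = 6

6


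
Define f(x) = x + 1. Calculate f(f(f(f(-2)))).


f(-2) = -1
f(-1) = 0
f(0) = 1
f(1) = 2

2


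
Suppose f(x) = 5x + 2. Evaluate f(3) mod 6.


f(3) = 17
17 mod 6 = 5

5


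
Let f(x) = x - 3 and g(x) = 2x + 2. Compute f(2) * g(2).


f(2) = -1
g(2) = 6
Product = -6

-6


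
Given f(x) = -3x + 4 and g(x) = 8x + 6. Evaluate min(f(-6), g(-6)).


f(-6) = 22
g(-6) = -42
min = -42

-42


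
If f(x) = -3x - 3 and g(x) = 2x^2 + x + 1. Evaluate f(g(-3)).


g(-3) = 16
f(16) = -51

-51


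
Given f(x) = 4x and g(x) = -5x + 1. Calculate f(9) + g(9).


-8


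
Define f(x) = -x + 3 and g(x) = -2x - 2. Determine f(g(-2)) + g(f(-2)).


f(g(-2)) = 1
g(f(-2)) = -12
Sum = -11

-11


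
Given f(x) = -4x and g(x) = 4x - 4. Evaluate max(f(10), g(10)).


f(10) = -40
g(10) = 36
max = 36

36


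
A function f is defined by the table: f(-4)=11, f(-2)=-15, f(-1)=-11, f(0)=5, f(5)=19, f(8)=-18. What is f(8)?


Reading from the table at x = 8

-18


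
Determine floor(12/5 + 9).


11


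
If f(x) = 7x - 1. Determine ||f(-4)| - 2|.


f(-4) = -29
|-29| = 29
|29 - 2| = 27

27


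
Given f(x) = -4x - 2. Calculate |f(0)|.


f(0) = -2
|-2| = 2

2


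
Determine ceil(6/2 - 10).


6/2 = 3
3 - 10 = -7
ceil(-7) = -7

-7


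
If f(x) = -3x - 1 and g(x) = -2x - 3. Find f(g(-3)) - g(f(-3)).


f(g(-3)) = -10
g(f(-3)) = -19
Difference = 9

9


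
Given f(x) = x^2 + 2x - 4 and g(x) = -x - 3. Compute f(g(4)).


g(4) = -7
f(-7) = 1*(-7)^2 + 2*(-7) - 4 = 31

31


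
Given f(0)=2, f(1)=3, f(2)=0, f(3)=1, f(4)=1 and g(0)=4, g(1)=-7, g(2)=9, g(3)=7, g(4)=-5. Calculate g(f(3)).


f(3) = 1
g(1) = -7

-7


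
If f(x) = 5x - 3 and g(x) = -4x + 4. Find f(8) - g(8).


f(8) = 37
g(8) = -28
Difference = 65

65


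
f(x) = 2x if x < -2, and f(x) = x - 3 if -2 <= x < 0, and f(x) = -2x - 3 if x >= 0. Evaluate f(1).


1 satisfies x >= 0
f(1) = -5

-5


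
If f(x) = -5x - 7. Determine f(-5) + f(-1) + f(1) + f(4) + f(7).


f(-5) = 18
f(-1) = -2
f(1) = -12
f(4) = -27
f(7) = -42
Sum = -65

-65


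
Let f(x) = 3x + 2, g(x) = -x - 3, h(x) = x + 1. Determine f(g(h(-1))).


h(-1) = 0
g(0) = -3
f(-3) = -7

-7


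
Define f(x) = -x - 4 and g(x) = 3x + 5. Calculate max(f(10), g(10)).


35


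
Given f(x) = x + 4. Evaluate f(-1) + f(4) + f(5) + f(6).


f(-1) = 3
f(4) = 8
f(5) = 9
f(6) = 10
Sum = 30

30


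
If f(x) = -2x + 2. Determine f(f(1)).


f(1) = 0
f(0) = 2

2


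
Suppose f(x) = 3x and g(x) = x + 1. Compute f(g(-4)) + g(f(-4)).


f(g(-4)) = -9
g(f(-4)) = -11
Sum = -20

-20


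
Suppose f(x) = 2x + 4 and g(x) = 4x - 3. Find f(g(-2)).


g(-2) = -11
f(-11) = -18

-18


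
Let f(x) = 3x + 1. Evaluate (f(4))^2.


f(4) = 13
(13)^2 = 169

169


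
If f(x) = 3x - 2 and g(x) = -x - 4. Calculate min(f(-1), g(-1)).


f(-1) = -5
g(-1) = -3
min = -5

-5


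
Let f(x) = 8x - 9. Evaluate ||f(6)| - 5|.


34


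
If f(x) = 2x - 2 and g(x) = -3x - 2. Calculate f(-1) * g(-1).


f(-1) = -4
g(-1) = 1
Product = -4

-4


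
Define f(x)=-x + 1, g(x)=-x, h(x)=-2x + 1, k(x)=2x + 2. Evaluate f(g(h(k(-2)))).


k(-2) = -2
h(-2) = 5
g(5) = -5
f(-5) = 6

6


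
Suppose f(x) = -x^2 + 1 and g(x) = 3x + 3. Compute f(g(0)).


g(0) = 3
f(3) = (-1)*(3)^2 + 1 = -8

-8


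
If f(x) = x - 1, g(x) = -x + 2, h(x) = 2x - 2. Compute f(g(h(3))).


h(3) = 4
g(4) = -2
f(-2) = -3

-3


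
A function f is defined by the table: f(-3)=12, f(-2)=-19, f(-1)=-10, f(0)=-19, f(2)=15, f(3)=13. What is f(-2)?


-19


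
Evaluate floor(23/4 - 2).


23/4 = 5.75
5.75 - 2 = 3.75
floor(3.75) = 3

3


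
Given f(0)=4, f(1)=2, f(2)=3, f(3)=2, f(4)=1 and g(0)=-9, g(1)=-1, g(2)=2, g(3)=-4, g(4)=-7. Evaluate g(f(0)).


f(0) = 4
g(4) = -7

-7


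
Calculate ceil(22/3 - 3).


22/3 = 7.3333
7.3333 - 3 = 4.3333
ceil(4.3333) = 5

5


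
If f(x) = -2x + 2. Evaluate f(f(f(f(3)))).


f(3) = -4
f(-4) = 10
f(10) = -18
f(-18) = 38

38


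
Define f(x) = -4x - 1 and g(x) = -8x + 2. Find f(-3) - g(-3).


f(-3) = 11
g(-3) = 26
Difference = -15

-15


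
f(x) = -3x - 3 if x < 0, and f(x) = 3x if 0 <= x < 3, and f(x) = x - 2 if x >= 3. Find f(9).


7


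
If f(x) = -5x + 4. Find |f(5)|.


f(5) = -21
|-21| = 21

21


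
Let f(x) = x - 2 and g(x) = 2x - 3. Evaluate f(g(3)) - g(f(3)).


f(g(3)) = 1
g(f(3)) = -1
Difference = 2

2


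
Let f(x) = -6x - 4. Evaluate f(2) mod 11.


f(2) = -16
-16 mod 11 = 6

6


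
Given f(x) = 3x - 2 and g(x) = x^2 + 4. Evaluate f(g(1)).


g(1) = 5
f(5) = 13

13


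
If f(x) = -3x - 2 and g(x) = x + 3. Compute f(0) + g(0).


f(0) = -2
g(0) = 3
Sum = 1

1


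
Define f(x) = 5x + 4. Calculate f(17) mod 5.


f(17) = 89
89 mod 5 = 4

4


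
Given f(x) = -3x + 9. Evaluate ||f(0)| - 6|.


f(0) = 9
|9| = 9
|9 - 6| = 3

3


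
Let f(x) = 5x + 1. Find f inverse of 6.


Solve 5x + 1 = 6
x = (6 - 1) / 5 = 1

1


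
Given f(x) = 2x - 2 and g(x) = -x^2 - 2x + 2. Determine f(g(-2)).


g(-2) = 2
f(2) = 2

2


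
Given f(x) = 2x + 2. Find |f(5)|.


f(5) = 12
|12| = 12

12


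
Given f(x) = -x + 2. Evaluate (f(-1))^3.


f(-1) = 3
(3)^3 = 27

27


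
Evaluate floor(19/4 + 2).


6


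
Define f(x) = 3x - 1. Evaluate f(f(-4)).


-40


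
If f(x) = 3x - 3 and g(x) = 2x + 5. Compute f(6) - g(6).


f(6) = 15
g(6) = 17
Difference = -2

-2


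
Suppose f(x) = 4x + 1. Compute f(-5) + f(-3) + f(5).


f(-5) = -19
f(-3) = -11
f(5) = 21
Sum = -9

-9


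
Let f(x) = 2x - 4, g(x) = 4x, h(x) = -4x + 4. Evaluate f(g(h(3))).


h(3) = -8
g(-8) = -32
f(-32) = -68

-68


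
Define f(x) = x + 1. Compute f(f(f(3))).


f(3) = 4
f(4) = 5
f(5) = 6

6


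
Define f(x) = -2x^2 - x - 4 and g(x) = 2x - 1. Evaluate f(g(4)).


-109


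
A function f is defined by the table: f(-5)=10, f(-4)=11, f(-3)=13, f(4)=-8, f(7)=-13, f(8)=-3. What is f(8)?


-3


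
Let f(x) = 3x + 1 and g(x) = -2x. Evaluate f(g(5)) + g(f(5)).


f(g(5)) = -29
g(f(5)) = -32
Sum = -61

-61


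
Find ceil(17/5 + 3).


7


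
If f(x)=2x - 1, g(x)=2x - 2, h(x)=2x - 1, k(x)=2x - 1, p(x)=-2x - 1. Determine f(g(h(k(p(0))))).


p(0) = -1
k(-1) = -3
h(-3) = -7
g(-7) = -16
f(-16) = -33

-33


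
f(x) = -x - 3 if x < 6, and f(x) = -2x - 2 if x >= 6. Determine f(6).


-14


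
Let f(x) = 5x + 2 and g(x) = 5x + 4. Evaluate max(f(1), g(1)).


9


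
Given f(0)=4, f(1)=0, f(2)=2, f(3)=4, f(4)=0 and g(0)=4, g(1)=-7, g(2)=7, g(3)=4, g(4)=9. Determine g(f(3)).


f(3) = 4
g(4) = 9

9


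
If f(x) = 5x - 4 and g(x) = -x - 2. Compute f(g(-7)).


g(-7) = 5
f(5) = 21

21


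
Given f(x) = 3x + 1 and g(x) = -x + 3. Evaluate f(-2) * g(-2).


f(-2) = -5
g(-2) = 5
Product = -25

-25


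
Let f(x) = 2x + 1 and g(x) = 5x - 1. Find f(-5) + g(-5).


f(-5) = -9
g(-5) = -26
Sum = -35

-35


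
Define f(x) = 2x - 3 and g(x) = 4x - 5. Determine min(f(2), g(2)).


f(2) = 1
g(2) = 3
min = 1

1


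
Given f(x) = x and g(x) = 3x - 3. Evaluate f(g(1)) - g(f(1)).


f(g(1)) = 0
g(f(1)) = 0
Difference = 0

0


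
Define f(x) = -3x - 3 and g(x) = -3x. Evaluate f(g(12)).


g(12) = -36
f(-36) = 105

105


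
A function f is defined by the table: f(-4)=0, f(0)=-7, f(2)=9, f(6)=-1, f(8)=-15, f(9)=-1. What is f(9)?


Reading from the table at x = 9

-1


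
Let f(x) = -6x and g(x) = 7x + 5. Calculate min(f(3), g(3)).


f(3) = -18
g(3) = 26
min = -18

-18


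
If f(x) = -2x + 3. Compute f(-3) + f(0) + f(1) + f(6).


f(-3) = 9
f(0) = 3
f(1) = 1
f(6) = -9
Sum = 4

4


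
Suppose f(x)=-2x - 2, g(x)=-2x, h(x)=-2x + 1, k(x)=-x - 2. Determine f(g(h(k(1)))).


k(1) = -3
h(-3) = 7
g(7) = -14
f(-14) = 26

26


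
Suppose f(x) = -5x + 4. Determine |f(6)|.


f(6) = -26
|-26| = 26

26


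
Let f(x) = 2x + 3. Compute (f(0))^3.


f(0) = 3
(3)^3 = 27

27


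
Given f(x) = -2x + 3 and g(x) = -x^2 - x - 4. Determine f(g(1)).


g(1) = -6
f(-6) = 15

15


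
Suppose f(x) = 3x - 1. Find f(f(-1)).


-13


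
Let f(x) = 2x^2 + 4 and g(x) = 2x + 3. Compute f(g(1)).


g(1) = 5
f(5) = 2*(5)^2 + 4 = 54

54


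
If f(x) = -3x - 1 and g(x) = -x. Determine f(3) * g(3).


f(3) = -10
g(3) = -3
Product = 30

30


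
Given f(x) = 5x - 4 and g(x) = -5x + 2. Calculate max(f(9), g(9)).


f(9) = 41
g(9) = -43
max = 41

41


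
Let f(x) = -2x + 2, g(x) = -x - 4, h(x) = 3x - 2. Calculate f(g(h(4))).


30


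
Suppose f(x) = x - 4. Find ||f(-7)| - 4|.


f(-7) = -11
|-11| = 11
|11 - 4| = 7

7


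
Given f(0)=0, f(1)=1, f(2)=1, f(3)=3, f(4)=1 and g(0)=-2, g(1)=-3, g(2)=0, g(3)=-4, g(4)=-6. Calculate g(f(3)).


f(3) = 3
g(3) = -4

-4


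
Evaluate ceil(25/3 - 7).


25/3 = 8.3333
8.3333 - 7 = 1.3333
ceil(1.3333) = 2

2


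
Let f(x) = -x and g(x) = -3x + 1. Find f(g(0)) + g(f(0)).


f(g(0)) = -1
g(f(0)) = 1
Sum = 0

0


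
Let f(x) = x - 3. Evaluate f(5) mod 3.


f(5) = 2
2 mod 3 = 2

2


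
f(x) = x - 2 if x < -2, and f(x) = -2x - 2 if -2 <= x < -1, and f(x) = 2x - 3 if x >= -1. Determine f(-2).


-2 satisfies -2 <= x < -1
f(-2) = 2

2


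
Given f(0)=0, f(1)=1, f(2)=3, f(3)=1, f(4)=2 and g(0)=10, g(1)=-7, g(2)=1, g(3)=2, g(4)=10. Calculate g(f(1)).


f(1) = 1
g(1) = -7

-7


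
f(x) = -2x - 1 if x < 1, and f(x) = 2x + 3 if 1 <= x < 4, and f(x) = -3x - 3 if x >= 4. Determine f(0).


0 satisfies x < 1
f(0) = -1

-1


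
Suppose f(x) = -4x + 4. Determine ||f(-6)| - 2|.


f(-6) = 28
|28| = 28
|28 - 2| = 26

26


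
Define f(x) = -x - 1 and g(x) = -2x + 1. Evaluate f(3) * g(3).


f(3) = -4
g(3) = -5
Product = 20

20


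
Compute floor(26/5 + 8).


26/5 = 5.2
5.2 + 8 = 13.2
floor(13.2) = 13

13


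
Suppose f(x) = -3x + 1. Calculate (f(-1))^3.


f(-1) = 4
(4)^3 = 64

64


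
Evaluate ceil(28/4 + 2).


28/4 = 7
7 + 2 = 9
ceil(9) = 9

9


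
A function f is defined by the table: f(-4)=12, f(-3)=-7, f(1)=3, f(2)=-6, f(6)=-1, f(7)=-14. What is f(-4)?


Reading from the table at x = -4

12


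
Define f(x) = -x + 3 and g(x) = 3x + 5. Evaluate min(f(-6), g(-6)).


f(-6) = 9
g(-6) = -13
min = -13

-13


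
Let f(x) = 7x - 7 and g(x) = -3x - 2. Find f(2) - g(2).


f(2) = 7
g(2) = -8
Difference = 15

15


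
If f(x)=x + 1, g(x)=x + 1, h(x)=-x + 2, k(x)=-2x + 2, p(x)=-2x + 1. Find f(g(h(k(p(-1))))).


p(-1) = 3
k(3) = -4
h(-4) = 6
g(6) = 7
f(7) = 8

8


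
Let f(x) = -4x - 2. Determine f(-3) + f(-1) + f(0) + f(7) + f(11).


f(-3) = 10
f(-1) = 2
f(0) = -2
f(7) = -30
f(11) = -46
Sum = -66

-66


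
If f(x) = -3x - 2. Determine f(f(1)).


13


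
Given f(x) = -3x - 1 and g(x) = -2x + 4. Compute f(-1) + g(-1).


f(-1) = 2
g(-1) = 6
Sum = 8

8


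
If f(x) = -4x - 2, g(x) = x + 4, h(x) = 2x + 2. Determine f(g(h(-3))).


h(-3) = -4
g(-4) = 0
f(0) = -2

-2


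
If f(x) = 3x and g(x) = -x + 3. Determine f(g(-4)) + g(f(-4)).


f(g(-4)) = 21
g(f(-4)) = 15
Sum = 36

36


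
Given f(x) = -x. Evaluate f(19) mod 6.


5


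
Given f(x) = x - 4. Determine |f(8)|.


f(8) = 4
|4| = 4

4


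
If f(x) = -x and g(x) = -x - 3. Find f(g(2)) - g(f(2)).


f(g(2)) = 5
g(f(2)) = -1
Difference = 6

6


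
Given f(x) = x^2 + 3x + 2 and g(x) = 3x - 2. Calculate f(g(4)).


g(4) = 10
f(10) = 1*(10)^2 + 3*(10) + 2 = 132

132


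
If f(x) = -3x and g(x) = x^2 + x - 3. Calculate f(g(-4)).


g(-4) = 9
f(9) = -27

-27


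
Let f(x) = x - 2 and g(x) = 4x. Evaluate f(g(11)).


g(11) = 44
f(44) = 42

42


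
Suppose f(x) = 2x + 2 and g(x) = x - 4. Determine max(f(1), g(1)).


f(1) = 4
g(1) = -3
max = 4

4


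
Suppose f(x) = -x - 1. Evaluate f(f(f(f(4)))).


f(4) = -5
f(-5) = 4
f(4) = -5
f(-5) = 4

4


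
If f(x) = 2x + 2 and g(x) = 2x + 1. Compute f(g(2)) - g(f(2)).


f(g(2)) = 12
g(f(2)) = 13
Difference = -1

-1


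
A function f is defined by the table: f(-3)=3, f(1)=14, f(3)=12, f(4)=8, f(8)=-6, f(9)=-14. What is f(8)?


Reading from the table at x = 8

-6


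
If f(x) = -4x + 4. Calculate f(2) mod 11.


f(2) = -4
-4 mod 11 = 7

7


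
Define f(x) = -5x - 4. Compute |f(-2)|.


f(-2) = 6
|6| = 6

6


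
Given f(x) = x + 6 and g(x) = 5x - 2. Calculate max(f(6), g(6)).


f(6) = 12
g(6) = 28
max = 28

28


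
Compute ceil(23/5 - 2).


23/5 = 4.6
4.6 - 2 = 2.6
ceil(2.6) = 3

3


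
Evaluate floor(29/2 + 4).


29/2 = 14.5
14.5 + 4 = 18.5
floor(18.5) = 18

18


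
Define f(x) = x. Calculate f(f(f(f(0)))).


f(0) = 0
f(0) = 0
f(0) = 0
f(0) = 0

0


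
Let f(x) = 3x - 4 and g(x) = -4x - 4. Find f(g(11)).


g(11) = -48
f(-48) = -148

-148


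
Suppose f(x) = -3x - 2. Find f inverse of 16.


-6


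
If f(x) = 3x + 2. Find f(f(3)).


f(3) = 11
f(11) = 35

35


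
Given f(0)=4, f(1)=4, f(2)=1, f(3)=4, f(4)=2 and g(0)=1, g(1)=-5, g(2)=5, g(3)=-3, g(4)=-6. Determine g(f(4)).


5


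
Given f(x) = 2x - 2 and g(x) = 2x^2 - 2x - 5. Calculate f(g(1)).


g(1) = -5
f(-5) = -12

-12


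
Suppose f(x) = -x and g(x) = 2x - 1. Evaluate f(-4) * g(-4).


-36


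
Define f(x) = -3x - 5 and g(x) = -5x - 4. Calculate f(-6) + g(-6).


f(-6) = 13
g(-6) = 26
Sum = 39

39


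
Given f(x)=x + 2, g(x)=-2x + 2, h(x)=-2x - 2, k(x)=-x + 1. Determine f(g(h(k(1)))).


k(1) = 0
h(0) = -2
g(-2) = 6
f(6) = 8

8


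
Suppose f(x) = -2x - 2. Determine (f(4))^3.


f(4) = -10
(-10)^3 = -1000

-1000


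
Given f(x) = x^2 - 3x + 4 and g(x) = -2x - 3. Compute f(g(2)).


g(2) = -7
f(-7) = 1*(-7)^2 - 3*(-7) + 4 = 74

74


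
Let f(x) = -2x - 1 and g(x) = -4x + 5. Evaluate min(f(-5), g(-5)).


f(-5) = 9
g(-5) = 25
min = 9

9


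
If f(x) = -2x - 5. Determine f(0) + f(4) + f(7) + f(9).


f(0) = -5
f(4) = -13
f(7) = -19
f(9) = -23
Sum = -60

-60


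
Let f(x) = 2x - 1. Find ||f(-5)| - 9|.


f(-5) = -11
|-11| = 11
|11 - 9| = 2

2


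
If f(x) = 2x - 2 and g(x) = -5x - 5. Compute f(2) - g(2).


17


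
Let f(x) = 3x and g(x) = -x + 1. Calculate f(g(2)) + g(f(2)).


f(g(2)) = -3
g(f(2)) = -5
Sum = -8

-8


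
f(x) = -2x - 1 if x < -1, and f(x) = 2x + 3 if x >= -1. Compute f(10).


10 satisfies x >= -1
f(10) = 23

23


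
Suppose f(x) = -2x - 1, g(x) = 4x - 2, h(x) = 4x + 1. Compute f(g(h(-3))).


91


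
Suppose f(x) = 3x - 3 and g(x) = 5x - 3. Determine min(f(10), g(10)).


f(10) = 27
g(10) = 47
min = 27

27


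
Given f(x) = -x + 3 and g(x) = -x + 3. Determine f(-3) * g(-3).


f(-3) = 6
g(-3) = 6
Product = 36

36


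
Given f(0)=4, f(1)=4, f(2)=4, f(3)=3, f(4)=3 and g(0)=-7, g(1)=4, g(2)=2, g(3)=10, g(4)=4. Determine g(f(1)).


4


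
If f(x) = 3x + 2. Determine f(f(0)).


f(0) = 2
f(2) = 8

8


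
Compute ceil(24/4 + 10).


24/4 = 6
6 + 10 = 16
ceil(16) = 16

16


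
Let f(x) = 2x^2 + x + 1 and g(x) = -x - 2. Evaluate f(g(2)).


g(2) = -4
f(-4) = 2*(-4)^2 + 1*(-4) + 1 = 29

29


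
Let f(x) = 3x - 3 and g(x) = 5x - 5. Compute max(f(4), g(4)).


f(4) = 9
g(4) = 15
max = 15

15


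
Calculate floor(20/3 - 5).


1


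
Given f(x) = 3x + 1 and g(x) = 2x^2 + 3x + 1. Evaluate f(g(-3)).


g(-3) = 10
f(10) = 31

31


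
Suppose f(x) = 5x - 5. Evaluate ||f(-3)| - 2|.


f(-3) = -20
|-20| = 20
|20 - 2| = 18

18


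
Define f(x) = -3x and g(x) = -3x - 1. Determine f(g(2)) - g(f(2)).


4


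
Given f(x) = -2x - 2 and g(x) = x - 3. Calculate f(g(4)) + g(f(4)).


f(g(4)) = -4
g(f(4)) = -13
Sum = -17

-17


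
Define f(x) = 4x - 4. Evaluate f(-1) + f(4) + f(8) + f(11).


f(-1) = -8
f(4) = 12
f(8) = 28
f(11) = 40
Sum = 72

72


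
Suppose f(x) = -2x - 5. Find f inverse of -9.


2


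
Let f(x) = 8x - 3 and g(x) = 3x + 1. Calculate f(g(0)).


5


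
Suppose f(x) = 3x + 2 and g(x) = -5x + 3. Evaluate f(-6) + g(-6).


17


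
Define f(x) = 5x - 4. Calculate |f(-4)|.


f(-4) = -24
|-24| = 24

24


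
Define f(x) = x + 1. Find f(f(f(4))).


7


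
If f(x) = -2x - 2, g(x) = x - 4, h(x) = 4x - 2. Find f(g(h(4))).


h(4) = 14
g(14) = 10
f(10) = -22

-22


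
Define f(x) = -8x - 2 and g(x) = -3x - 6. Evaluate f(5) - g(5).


f(5) = -42
g(5) = -21
Difference = -21

-21


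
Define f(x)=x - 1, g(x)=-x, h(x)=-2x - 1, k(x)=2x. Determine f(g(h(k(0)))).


k(0) = 0
h(0) = -1
g(-1) = 1
f(1) = 0

0


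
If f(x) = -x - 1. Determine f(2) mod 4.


f(2) = -3
-3 mod 4 = 1

1


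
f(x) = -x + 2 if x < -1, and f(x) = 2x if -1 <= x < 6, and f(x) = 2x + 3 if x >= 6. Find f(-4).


-4 satisfies x < -1
f(-4) = 6

6


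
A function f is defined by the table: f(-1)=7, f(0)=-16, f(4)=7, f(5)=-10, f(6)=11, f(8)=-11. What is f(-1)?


Reading from the table at x = -1

7


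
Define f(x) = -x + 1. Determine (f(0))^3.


1


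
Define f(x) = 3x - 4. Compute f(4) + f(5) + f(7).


f(4) = 8
f(5) = 11
f(7) = 17
Sum = 36

36


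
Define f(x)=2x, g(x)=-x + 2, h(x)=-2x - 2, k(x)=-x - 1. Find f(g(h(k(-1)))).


k(-1) = 0
h(0) = -2
g(-2) = 4
f(4) = 8

8


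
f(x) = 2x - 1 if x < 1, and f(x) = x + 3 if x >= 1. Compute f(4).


4 satisfies x >= 1
f(4) = 7

7


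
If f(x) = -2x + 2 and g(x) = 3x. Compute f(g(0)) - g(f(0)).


f(g(0)) = 2
g(f(0)) = 6
Difference = -4

-4


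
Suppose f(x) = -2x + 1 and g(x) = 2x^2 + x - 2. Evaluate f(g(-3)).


g(-3) = 13
f(13) = -25

-25


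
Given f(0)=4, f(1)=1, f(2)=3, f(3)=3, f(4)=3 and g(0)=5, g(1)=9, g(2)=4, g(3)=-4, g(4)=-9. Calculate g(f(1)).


9


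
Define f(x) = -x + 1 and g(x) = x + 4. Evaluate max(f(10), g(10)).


f(10) = -9
g(10) = 14
max = 14

14


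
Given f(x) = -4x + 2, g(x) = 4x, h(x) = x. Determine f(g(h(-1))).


h(-1) = -1
g(-1) = -4
f(-4) = 18

18


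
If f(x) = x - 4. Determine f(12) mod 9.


f(12) = 8
8 mod 9 = 8

8


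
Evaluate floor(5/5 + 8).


5/5 = 1
1 + 8 = 9
floor(9) = 9

9


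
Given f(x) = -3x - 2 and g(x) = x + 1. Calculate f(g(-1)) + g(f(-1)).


0


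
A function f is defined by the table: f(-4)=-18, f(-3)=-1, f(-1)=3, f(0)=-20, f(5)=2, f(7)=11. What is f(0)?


Reading from the table at x = 0

-20


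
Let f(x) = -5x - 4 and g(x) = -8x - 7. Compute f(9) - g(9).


f(9) = -49
g(9) = -79
Difference = 30

30


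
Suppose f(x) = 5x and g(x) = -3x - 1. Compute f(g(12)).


g(12) = -37
f(-37) = -185

-185


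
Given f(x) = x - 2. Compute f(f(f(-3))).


f(-3) = -5
f(-5) = -7
f(-7) = -9

-9


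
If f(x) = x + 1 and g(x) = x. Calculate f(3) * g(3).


f(3) = 4
g(3) = 3
Product = 12

12


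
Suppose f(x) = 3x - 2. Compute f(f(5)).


f(5) = 13
f(13) = 37

37


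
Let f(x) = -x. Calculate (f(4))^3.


f(4) = -4
(-4)^3 = -64

-64


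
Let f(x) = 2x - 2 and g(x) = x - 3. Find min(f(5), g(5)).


f(5) = 8
g(5) = 2
min = 2

2


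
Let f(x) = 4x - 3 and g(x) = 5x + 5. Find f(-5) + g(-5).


f(-5) = -23
g(-5) = -20
Sum = -43

-43


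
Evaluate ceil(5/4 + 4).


5/4 = 1.25
1.25 + 4 = 5.25
ceil(5.25) = 6

6


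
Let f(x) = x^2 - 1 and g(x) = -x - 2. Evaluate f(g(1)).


g(1) = -3
f(-3) = 1*(-3)^2 - 1 = 8

8


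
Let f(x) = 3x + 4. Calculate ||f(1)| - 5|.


f(1) = 7
|7| = 7
|7 - 5| = 2

2


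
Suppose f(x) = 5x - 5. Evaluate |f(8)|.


35


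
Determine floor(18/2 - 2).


18/2 = 9
9 - 2 = 7
floor(7) = 7

7


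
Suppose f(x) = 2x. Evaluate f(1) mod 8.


2


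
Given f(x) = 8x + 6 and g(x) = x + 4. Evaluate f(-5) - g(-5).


-33


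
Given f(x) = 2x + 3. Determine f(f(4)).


25


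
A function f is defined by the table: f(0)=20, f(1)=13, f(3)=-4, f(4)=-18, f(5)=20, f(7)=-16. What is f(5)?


Reading from the table at x = 5

20


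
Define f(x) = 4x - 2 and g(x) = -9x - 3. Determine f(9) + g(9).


f(9) = 34
g(9) = -84
Sum = -50

-50


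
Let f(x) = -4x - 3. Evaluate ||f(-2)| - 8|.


f(-2) = 5
|5| = 5
|5 - 8| = 3

3


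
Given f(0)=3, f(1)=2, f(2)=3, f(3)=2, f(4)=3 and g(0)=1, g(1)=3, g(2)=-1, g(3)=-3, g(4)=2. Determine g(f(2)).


-3


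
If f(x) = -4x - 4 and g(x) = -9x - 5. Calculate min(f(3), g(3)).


f(3) = -16
g(3) = -32
min = -32

-32


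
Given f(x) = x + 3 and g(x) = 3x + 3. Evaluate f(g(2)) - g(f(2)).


f(g(2)) = 12
g(f(2)) = 18
Difference = -6

-6


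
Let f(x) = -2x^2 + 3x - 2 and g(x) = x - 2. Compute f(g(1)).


g(1) = -1
f(-1) = (-2)*(-1)^2 + 3*(-1) - 2 = -7

-7


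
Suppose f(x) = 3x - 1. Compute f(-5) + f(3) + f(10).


f(-5) = -16
f(3) = 8
f(10) = 29
Sum = 21

21


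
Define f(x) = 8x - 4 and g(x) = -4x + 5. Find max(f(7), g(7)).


f(7) = 52
g(7) = -23
max = 52

52


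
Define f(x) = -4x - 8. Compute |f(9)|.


f(9) = -44
|-44| = 44

44


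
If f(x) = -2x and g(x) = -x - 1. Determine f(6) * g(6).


f(6) = -12
g(6) = -7
Product = 84

84


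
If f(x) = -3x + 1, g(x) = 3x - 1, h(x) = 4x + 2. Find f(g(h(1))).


h(1) = 6
g(6) = 17
f(17) = -50

-50


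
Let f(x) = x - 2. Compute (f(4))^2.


f(4) = 2
(2)^2 = 4

4


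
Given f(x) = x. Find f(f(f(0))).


f(0) = 0
f(0) = 0
f(0) = 0

0


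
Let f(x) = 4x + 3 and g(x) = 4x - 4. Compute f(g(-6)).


g(-6) = -28
f(-28) = -109

-109


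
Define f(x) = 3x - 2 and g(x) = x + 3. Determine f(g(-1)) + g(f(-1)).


2


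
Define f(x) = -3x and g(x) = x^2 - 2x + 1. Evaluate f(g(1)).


0


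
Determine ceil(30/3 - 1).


30/3 = 10
10 - 1 = 9
ceil(9) = 9

9


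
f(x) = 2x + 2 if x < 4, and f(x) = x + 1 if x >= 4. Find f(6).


6 satisfies x >= 4
f(6) = 7

7


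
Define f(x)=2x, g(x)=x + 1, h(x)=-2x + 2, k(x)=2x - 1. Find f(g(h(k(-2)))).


k(-2) = -5
h(-5) = 12
g(12) = 13
f(13) = 26

26


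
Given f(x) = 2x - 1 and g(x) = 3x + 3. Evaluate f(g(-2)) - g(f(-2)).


f(g(-2)) = -7
g(f(-2)) = -12
Difference = 5

5


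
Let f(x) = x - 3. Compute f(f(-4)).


f(-4) = -7
f(-7) = -10

-10


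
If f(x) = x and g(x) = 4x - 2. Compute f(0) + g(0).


f(0) = 0
g(0) = -2
Sum = -2

-2


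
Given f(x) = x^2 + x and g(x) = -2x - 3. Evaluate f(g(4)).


g(4) = -11
f(-11) = 1*(-11)^2 + 1*(-11) = 110

110


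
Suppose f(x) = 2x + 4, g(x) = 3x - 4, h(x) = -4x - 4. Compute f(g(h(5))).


-148


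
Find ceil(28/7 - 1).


28/7 = 4
4 - 1 = 3
ceil(3) = 3

3


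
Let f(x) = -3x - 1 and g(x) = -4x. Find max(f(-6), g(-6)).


f(-6) = 17
g(-6) = 24
max = 24

24


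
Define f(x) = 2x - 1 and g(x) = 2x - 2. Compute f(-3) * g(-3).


f(-3) = -7
g(-3) = -8
Product = 56

56


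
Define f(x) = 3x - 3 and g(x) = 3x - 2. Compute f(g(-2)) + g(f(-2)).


-56


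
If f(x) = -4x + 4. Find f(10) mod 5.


f(10) = -36
-36 mod 5 = 4

4


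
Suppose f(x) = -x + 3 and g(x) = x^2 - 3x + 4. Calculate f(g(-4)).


g(-4) = 32
f(32) = -29

-29


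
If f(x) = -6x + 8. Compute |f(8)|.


f(8) = -40
|-40| = 40

40


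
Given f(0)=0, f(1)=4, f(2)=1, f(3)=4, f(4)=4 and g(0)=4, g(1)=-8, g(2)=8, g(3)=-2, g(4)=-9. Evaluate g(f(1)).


f(1) = 4
g(4) = -9

-9


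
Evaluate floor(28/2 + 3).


28/2 = 14
14 + 3 = 17
floor(17) = 17

17


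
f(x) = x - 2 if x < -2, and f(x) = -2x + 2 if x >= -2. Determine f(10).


10 satisfies x >= -2
f(10) = -18

-18


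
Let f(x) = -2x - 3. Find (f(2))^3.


f(2) = -7
(-7)^3 = -343

-343


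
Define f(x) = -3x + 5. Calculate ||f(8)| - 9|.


f(8) = -19
|-19| = 19
|19 - 9| = 10

10


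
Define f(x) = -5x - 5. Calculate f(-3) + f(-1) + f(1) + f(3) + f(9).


f(-3) = 10
f(-1) = 0
f(1) = -10
f(3) = -20
f(9) = -50
Sum = -70

-70


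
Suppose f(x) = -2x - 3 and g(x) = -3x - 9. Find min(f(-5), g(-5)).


f(-5) = 7
g(-5) = 6
min = 6

6


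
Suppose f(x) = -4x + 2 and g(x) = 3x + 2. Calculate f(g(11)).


g(11) = 35
f(35) = -138

-138


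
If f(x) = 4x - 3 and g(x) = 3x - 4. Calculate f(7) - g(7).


f(7) = 25
g(7) = 17
Difference = 8

8


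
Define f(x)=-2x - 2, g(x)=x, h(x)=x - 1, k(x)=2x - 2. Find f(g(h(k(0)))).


k(0) = -2
h(-2) = -3
g(-3) = -3
f(-3) = 4

4


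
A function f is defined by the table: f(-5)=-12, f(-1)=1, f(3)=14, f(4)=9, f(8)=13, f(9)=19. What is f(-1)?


Reading from the table at x = -1

1


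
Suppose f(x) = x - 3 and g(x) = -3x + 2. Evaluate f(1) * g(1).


f(1) = -2
g(1) = -1
Product = 2

2


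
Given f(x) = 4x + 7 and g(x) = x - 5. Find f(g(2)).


g(2) = -3
f(-3) = -5

-5


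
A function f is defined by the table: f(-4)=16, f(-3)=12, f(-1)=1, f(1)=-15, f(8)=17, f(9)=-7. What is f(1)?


Reading from the table at x = 1

-15


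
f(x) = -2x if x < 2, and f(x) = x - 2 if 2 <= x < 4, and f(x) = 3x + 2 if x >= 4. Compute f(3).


3 satisfies 2 <= x < 4
f(3) = 1

1


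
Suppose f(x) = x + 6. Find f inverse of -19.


Solve x + 6 = -19
x = (-19 - 6) / 1 = -25

-25


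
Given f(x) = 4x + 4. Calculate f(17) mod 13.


f(17) = 72
72 mod 13 = 7

7


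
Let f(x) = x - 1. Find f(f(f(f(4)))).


f(4) = 3
f(3) = 2
f(2) = 1
f(1) = 0

0


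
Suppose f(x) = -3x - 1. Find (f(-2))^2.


25


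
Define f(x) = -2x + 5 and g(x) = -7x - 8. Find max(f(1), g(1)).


f(1) = 3
g(1) = -15
max = 3

3


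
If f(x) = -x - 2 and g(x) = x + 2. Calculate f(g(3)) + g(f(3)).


f(g(3)) = -7
g(f(3)) = -3
Sum = -10

-10


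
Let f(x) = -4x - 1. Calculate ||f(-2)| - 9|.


f(-2) = 7
|7| = 7
|7 - 9| = 2

2


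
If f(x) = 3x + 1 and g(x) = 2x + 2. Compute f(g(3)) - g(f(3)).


3


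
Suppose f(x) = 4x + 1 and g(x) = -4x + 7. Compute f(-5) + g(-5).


f(-5) = -19
g(-5) = 27
Sum = 8

8


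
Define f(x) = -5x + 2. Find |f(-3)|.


f(-3) = 17
|17| = 17

17


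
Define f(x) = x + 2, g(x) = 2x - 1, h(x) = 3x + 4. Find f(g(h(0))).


9


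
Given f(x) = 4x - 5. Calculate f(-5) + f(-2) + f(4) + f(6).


f(-5) = -25
f(-2) = -13
f(4) = 11
f(6) = 19
Sum = -8

-8


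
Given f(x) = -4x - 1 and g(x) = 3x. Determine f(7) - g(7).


f(7) = -29
g(7) = 21
Difference = -50

-50


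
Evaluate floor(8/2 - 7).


8/2 = 4
4 - 7 = -3
floor(-3) = -3

-3


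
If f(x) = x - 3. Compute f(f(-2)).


-8


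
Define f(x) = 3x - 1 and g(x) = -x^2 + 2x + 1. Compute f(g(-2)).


g(-2) = -7
f(-7) = -22

-22


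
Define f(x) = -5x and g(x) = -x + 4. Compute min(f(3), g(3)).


f(3) = -15
g(3) = 1
min = -15

-15


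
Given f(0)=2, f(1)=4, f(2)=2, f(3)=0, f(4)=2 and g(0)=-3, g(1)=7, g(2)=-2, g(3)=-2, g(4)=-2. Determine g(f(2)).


f(2) = 2
g(2) = -2

-2


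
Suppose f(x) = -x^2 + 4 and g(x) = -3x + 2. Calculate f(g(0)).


g(0) = 2
f(2) = (-1)*(2)^2 + 4 = 0

0


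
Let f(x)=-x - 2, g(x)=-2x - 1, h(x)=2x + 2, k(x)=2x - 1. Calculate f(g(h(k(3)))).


23


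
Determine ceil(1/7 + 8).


9


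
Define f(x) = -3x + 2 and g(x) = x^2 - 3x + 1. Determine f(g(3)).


g(3) = 1
f(1) = -1

-1


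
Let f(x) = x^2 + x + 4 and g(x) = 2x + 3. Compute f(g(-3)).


g(-3) = -3
f(-3) = 1*(-3)^2 + 1*(-3) + 4 = 10

10


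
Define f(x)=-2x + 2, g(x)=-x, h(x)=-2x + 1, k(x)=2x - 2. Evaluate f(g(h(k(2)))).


-4


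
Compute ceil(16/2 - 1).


16/2 = 8
8 - 1 = 7
ceil(7) = 7

7


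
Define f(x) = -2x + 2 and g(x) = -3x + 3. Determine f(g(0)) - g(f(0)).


f(g(0)) = -4
g(f(0)) = -3
Difference = -1

-1


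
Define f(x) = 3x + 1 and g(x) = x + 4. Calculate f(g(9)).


g(9) = 13
f(13) = 40

40


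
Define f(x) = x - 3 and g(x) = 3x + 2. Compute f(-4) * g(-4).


f(-4) = -7
g(-4) = -10
Product = 70

70


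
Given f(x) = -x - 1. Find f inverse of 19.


Solve -x - 1 = 19
x = (19 + 1) / (-1) = -20

-20


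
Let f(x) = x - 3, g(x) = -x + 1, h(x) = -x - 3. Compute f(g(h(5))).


h(5) = -8
g(-8) = 9
f(9) = 6

6


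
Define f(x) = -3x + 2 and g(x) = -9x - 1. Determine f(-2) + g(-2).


f(-2) = 8
g(-2) = 17
Sum = 25

25


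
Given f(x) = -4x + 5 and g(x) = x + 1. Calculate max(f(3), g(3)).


f(3) = -7
g(3) = 4
max = 4

4


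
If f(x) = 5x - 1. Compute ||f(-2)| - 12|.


f(-2) = -11
|-11| = 11
|11 - 12| = 1

1


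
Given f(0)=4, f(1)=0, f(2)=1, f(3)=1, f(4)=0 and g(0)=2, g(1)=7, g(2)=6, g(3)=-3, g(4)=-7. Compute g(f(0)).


f(0) = 4
g(4) = -7

-7


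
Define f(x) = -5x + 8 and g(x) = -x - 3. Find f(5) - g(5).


f(5) = -17
g(5) = -8
Difference = -9

-9


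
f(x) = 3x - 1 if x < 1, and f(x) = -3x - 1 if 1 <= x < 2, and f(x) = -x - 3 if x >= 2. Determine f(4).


4 satisfies x >= 2
f(4) = -7

-7


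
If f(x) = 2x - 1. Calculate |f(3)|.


f(3) = 5
|5| = 5

5


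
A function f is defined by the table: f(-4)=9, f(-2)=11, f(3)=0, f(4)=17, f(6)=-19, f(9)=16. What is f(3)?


Reading from the table at x = 3

0


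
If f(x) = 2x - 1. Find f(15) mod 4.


1


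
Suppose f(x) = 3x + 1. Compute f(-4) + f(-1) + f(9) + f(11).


f(-4) = -11
f(-1) = -2
f(9) = 28
f(11) = 34
Sum = 49

49


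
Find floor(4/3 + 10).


4/3 = 1.3333
1.3333 + 10 = 11.3333
floor(11.3333) = 11

11


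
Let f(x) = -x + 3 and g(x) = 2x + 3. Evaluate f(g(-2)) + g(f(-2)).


f(g(-2)) = 4
g(f(-2)) = 13
Sum = 17

17


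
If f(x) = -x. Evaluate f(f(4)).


f(4) = -4
f(-4) = 4

4


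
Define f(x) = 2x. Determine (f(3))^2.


f(3) = 6
(6)^2 = 36

36


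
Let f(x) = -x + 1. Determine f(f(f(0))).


f(0) = 1
f(1) = 0
f(0) = 1

1


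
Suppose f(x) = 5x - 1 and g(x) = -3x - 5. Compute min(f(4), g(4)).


f(4) = 19
g(4) = -17
min = -17

-17


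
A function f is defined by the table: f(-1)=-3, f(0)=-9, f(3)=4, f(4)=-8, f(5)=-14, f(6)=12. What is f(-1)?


Reading from the table at x = -1

-3


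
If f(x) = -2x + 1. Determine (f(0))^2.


f(0) = 1
(1)^2 = 1

1


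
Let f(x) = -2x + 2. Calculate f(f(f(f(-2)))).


f(-2) = 6
f(6) = -10
f(-10) = 22
f(22) = -42

-42


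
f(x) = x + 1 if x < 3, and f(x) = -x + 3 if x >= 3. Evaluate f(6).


-3


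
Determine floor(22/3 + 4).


11


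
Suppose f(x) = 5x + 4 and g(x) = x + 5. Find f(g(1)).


g(1) = 6
f(6) = 34

34


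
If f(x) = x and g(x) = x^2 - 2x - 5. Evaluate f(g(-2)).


g(-2) = 3
f(3) = 3

3


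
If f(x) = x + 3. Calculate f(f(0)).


f(0) = 3
f(3) = 6

6


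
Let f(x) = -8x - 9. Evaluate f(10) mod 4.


f(10) = -89
-89 mod 4 = 3

3


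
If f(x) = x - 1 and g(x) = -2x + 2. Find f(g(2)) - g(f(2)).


f(g(2)) = -3
g(f(2)) = 0
Difference = -3

-3


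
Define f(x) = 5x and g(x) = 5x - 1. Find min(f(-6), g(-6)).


f(-6) = -30
g(-6) = -31
min = -31

-31


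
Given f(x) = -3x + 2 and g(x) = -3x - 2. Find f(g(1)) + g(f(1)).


f(g(1)) = 17
g(f(1)) = 1
Sum = 18

18


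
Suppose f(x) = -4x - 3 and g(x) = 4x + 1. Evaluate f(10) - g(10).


f(10) = -43
g(10) = 41
Difference = -84

-84


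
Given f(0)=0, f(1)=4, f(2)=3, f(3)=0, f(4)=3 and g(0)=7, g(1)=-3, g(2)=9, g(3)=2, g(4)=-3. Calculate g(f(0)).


f(0) = 0
g(0) = 7

7


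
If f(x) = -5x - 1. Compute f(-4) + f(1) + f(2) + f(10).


f(-4) = 19
f(1) = -6
f(2) = -11
f(10) = -51
Sum = -49

-49


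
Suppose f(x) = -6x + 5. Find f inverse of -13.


3


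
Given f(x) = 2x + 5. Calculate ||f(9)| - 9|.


f(9) = 23
|23| = 23
|23 - 9| = 14

14


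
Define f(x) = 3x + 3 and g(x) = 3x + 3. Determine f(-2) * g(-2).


f(-2) = -3
g(-2) = -3
Product = 9

9


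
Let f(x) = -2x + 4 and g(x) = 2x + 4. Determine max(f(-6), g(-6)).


f(-6) = 16
g(-6) = -8
max = 16

16


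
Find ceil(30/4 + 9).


17


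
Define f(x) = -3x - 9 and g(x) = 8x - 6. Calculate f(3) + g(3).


f(3) = -18
g(3) = 18
Sum = 0

0


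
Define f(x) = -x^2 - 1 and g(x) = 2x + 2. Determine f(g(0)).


g(0) = 2
f(2) = (-1)*(2)^2 - 1 = -5

-5


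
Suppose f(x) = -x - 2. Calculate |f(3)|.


f(3) = -5
|-5| = 5

5


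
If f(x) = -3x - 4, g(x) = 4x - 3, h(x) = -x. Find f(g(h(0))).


h(0) = 0
g(0) = -3
f(-3) = 5

5


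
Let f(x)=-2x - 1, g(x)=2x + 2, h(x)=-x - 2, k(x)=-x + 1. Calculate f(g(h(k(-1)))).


k(-1) = 2
h(2) = -4
g(-4) = -6
f(-6) = 11

11


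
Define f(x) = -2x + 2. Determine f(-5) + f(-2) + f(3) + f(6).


4


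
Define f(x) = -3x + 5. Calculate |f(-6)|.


f(-6) = 23
|23| = 23

23


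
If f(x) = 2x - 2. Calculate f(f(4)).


f(4) = 6
f(6) = 10

10


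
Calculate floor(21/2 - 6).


21/2 = 10.5
10.5 - 6 = 4.5
floor(4.5) = 4

4


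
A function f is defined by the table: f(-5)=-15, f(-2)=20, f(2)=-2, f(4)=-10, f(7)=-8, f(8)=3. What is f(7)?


Reading from the table at x = 7

-8


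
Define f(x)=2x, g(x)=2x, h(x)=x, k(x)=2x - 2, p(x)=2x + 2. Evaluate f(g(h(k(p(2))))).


p(2) = 6
k(6) = 10
h(10) = 10
g(10) = 20
f(20) = 40

40


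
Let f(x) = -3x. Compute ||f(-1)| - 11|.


f(-1) = 3
|3| = 3
|3 - 11| = 8

8


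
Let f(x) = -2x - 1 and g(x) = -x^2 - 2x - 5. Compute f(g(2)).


g(2) = -13
f(-13) = 25

25


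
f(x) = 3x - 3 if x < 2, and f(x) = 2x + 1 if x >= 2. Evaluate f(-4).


-4 satisfies x < 2
f(-4) = -15

-15


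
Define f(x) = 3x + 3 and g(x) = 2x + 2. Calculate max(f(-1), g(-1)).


f(-1) = 0
g(-1) = 0
max = 0

0


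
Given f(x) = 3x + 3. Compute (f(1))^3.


216


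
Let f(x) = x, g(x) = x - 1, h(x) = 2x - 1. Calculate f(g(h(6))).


h(6) = 11
g(11) = 10
f(10) = 10

10


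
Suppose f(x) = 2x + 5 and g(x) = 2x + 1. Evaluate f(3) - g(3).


f(3) = 11
g(3) = 7
Difference = 4

4


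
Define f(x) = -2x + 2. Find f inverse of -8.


Solve -2x + 2 = -8
x = (-8 - 2) / (-2) = 5

5


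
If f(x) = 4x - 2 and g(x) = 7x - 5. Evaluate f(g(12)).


g(12) = 79
f(79) = 314

314


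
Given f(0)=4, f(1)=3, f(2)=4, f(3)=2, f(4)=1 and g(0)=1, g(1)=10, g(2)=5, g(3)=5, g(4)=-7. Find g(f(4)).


f(4) = 1
g(1) = 10

10


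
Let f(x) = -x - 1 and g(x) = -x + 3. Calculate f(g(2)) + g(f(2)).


f(g(2)) = -2
g(f(2)) = 6
Sum = 4

4


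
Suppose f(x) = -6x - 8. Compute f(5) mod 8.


f(5) = -38
-38 mod 8 = 2

2


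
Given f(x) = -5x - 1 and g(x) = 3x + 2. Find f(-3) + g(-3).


7


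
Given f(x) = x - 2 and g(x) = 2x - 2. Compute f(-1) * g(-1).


f(-1) = -3
g(-1) = -4
Product = 12

12


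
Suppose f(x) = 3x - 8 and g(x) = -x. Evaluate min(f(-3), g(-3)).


f(-3) = -17
g(-3) = 3
min = -17

-17


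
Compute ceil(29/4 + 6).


29/4 = 7.25
7.25 + 6 = 13.25
ceil(13.25) = 14

14


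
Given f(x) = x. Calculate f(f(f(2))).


f(2) = 2
f(2) = 2
f(2) = 2

2


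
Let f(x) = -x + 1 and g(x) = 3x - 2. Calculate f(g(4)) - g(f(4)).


f(g(4)) = -9
g(f(4)) = -11
Difference = 2

2


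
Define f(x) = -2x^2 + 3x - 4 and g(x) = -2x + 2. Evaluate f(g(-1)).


g(-1) = 4
f(4) = (-2)*(4)^2 + 3*(4) - 4 = -24

-24


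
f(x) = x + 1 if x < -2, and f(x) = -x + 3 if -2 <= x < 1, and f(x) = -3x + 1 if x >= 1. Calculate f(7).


7 satisfies x >= 1
f(7) = -20

-20


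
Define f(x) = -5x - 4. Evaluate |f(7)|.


f(7) = -39
|-39| = 39

39


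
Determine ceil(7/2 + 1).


7/2 = 3.5
3.5 + 1 = 4.5
ceil(4.5) = 5

5


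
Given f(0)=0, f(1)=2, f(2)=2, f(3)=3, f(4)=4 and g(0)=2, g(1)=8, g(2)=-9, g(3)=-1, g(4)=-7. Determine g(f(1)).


f(1) = 2
g(2) = -9

-9


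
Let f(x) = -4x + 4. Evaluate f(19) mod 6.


f(19) = -72
-72 mod 6 = 0

0


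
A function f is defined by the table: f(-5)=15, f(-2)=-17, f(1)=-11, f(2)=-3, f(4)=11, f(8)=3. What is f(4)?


11


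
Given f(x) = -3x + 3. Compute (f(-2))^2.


81


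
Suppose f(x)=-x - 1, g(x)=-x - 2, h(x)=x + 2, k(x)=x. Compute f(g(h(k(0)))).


k(0) = 0
h(0) = 2
g(2) = -4
f(-4) = 3

3


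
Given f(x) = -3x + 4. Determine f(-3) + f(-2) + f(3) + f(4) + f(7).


f(-3) = 13
f(-2) = 10
f(3) = -5
f(4) = -8
f(7) = -17
Sum = -7

-7


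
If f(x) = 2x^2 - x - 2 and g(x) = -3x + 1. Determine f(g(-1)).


g(-1) = 4
f(4) = 2*(4)^2 - 1*(4) - 2 = 26

26


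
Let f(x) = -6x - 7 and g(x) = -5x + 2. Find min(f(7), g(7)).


-49


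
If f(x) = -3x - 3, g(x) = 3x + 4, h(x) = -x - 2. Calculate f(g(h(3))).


h(3) = -5
g(-5) = -11
f(-11) = 30

30


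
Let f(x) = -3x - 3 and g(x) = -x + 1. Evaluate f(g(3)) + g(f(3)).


16
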